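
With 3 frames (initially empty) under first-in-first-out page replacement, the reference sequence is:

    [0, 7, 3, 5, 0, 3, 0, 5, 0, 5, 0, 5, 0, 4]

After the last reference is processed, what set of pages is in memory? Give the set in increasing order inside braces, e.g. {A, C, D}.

{0, 4, 5}

0 -> miss, frames (0)
7 -> miss, frames (0 7)
3 -> miss, frames (0 7 3)
5 -> miss, evict 0, frames (7 3 5)
0 -> miss, evict 7, frames (3 5 0)
3 -> hit
0 -> hit
5 -> hit
0 -> hit
5 -> hit
0 -> hit
5 -> hit
0 -> hit
4 -> miss, evict 3, frames (5 0 4)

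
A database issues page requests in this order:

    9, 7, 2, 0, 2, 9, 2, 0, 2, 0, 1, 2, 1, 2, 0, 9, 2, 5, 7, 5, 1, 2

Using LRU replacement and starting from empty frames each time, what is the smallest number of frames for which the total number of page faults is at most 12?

f=1: 22 faults
f=2: 15 faults
f=3: 11 faults
f=4: 8 faults
f=5: 8 faults
f=6: 6 faults
Smallest f with faults ≤ 12 is 3.

3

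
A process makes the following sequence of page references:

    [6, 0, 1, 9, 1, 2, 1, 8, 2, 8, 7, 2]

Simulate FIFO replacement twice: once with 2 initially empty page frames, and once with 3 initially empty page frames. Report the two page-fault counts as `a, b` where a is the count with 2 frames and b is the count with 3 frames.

2 frames: F F F F . F F F F . F . → 9 faults.
3 frames: F F F F . F . F . . F . → 7 faults.
7 < 9: adding a frame reduced faults, as is typical.

9, 7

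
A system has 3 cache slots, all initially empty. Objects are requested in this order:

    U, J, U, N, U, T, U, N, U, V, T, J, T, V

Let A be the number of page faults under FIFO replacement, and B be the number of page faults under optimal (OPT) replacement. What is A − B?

Under FIFO: F F . F . F F . . F . F F . → 8 faults.
Under OPT: F F . F . F . . . F . F . . → 6 faults.
A − B = 8 − 6 = 2.

2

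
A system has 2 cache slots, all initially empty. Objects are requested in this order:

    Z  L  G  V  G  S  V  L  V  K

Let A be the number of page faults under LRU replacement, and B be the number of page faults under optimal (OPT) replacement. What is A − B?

Under LRU: F F F F . F F F . F → 8 faults.
Under OPT: F F F F . F . F . F → 7 faults.
A − B = 8 − 7 = 1.

1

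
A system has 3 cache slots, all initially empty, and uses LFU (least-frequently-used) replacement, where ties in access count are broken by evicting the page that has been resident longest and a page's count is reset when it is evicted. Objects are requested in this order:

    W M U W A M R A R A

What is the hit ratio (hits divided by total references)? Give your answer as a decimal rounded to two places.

W → fault, frames (W)
M → fault, frames (W M)
U → fault, frames (W M U)
W → hit
A → fault, evict M, frames (W U A)
M → fault, evict U, frames (W A M)
R → fault, evict A, frames (W M R)
A → fault, evict M, frames (W R A)
R → hit
A → hit
Hits: 3 of 10 references → 3/10 = 0.3000.

0.30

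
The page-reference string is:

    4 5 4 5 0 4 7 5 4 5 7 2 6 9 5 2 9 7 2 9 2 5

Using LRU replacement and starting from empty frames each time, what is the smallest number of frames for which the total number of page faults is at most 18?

f=1: 22 faults
f=2: 18 faults
f=3: 12 faults
f=4: 9 faults
f=5: 7 faults
f=6: 7 faults
f=7: 7 faults
Smallest f with faults ≤ 18 is 2.

2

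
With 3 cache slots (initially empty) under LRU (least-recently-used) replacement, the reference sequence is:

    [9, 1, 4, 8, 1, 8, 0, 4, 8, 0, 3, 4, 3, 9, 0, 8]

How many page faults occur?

9 -> miss, frames {9}
1 -> miss, frames {9,1}
4 -> miss, frames {9,1,4}
8 -> miss, evict 9, frames {1,4,8}
1 -> hit
8 -> hit
0 -> miss, evict 4, frames {1,8,0}
4 -> miss, evict 1, frames {8,0,4}
8 -> hit
0 -> hit
3 -> miss, evict 4, frames {8,0,3}
4 -> miss, evict 8, frames {0,3,4}
3 -> hit
9 -> miss, evict 0, frames {4,3,9}
0 -> miss, evict 4, frames {3,9,0}
8 -> miss, evict 3, frames {9,0,8}
Page faults: 11.

11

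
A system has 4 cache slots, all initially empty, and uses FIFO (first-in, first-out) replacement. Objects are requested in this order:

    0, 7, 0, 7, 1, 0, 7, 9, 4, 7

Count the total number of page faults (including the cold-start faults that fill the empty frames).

0 → miss, frames {0}
7 → miss, frames {0,7}
0 → hit
7 → hit
1 → miss, frames {0,7,1}
0 → hit
7 → hit
9 → miss, frames {0,7,1,9}
4 → miss, evict 0, frames {7,1,9,4}
7 → hit
Page faults: 5.

5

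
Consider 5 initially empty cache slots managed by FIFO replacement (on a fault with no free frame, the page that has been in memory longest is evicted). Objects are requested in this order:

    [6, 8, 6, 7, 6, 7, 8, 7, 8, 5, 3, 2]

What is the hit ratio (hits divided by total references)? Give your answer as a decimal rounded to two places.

0.50

6 -> miss, frames (6)
8 -> miss, frames (6 8)
6 -> hit
7 -> miss, frames (6 8 7)
6 -> hit
7 -> hit
8 -> hit
7 -> hit
8 -> hit
5 -> miss, frames (6 8 7 5)
3 -> miss, frames (6 8 7 5 3)
2 -> miss, evict 6, frames (8 7 5 3 2)
Hits: 6 of 12 references → 6/12 = 0.5000.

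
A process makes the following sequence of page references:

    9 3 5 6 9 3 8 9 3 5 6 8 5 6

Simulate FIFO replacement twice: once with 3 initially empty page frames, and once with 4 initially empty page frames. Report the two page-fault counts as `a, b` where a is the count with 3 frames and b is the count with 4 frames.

9, 10

3 frames: F F F F F F F . . F F . . . → 9 faults.
4 frames: F F F F . . F F F F F F . . → 10 faults.
10 > 9: adding a frame increased faults — Belady's anomaly.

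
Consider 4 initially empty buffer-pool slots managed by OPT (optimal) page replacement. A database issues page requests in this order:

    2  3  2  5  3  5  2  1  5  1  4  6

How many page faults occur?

2 -> miss, frames (2)
3 -> miss, frames (2 3)
2 -> hit
5 -> miss, frames (2 3 5)
3 -> hit
5 -> hit
2 -> hit
1 -> miss, frames (2 3 5 1)
5 -> hit
1 -> hit
4 -> miss, evict 1, frames (2 3 5 4)
6 -> miss, evict 4, frames (2 3 5 6)
Page faults: 6.

6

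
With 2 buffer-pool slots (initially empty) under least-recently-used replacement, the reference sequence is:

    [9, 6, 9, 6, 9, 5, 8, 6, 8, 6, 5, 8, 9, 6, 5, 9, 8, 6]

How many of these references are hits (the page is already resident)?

5

9: fault, frames (9)
6: fault, frames (9 6)
9: hit
6: hit
9: hit
5: fault, evict 6, frames (9 5)
8: fault, evict 9, frames (5 8)
6: fault, evict 5, frames (8 6)
8: hit
6: hit
5: fault, evict 8, frames (6 5)
8: fault, evict 6, frames (5 8)
9: fault, evict 5, frames (8 9)
6: fault, evict 8, frames (9 6)
5: fault, evict 9, frames (6 5)
9: fault, evict 6, frames (5 9)
8: fault, evict 5, frames (9 8)
6: fault, evict 9, frames (8 6)
Hits: 5.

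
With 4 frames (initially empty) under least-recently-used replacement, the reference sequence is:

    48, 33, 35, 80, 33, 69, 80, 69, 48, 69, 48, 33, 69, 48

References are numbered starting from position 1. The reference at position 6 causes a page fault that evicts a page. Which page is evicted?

pos 1: 48: miss, frames {48}
pos 2: 33: miss, frames {48,33}
pos 3: 35: miss, frames {48,33,35}
pos 4: 80: miss, frames {48,33,35,80}
pos 5: 33: hit
pos 6: 69: miss, evict 48, frames {35,80,33,69}
At position 6, page 48 is evicted.

48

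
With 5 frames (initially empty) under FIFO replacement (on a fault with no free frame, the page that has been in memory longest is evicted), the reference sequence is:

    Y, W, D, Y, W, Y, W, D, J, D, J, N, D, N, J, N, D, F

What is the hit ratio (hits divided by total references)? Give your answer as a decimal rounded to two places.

0.67

Y → fault, frames (Y)
W → fault, frames (Y W)
D → fault, frames (Y W D)
Y → hit
W → hit
Y → hit
W → hit
D → hit
J → fault, frames (Y W D J)
D → hit
J → hit
N → fault, frames (Y W D J N)
D → hit
N → hit
J → hit
N → hit
D → hit
F → fault, evict Y, frames (W D J N F)
Hits: 12 of 18 references → 12/18 = 0.6667.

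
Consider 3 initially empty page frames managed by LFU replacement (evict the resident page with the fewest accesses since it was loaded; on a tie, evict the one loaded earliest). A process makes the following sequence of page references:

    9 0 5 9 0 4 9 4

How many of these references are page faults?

4

9 -> fault, frames (9)
0 -> fault, frames (9 0)
5 -> fault, frames (9 0 5)
9 -> hit
0 -> hit
4 -> fault, evict 5, frames (9 0 4)
9 -> hit
4 -> hit
Page faults: 4.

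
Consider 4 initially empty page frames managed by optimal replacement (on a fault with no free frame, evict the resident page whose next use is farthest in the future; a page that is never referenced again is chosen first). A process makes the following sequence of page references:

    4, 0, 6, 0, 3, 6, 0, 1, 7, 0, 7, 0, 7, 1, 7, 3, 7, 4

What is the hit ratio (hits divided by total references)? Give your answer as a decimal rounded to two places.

4 -> miss, frames [4]
0 -> miss, frames [4, 0]
6 -> miss, frames [4, 0, 6]
0 -> hit
3 -> miss, frames [4, 0, 6, 3]
6 -> hit
0 -> hit
1 -> miss, evict 6, frames [4, 0, 3, 1]
7 -> miss, evict 4, frames [0, 3, 1, 7]
0 -> hit
7 -> hit
0 -> hit
7 -> hit
1 -> hit
7 -> hit
3 -> hit
7 -> hit
4 -> miss, evict 7, frames [0, 3, 1, 4]
Hits: 11 of 18 references → 11/18 = 0.6111.

0.61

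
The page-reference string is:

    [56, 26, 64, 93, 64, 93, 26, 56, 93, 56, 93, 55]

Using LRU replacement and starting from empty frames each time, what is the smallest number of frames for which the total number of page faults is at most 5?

4

f=1: 12 faults
f=2: 8 faults
f=3: 6 faults
f=4: 5 faults
f=5: 5 faults
Smallest f with faults ≤ 5 is 4.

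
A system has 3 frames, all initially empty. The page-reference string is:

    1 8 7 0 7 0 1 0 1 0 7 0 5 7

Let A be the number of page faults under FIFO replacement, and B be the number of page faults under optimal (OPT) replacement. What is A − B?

Under FIFO: F F F F . . F . . . . . F F → 7 faults.
Under OPT: F F F F . . . . . . . . F . → 5 faults.
A − B = 7 − 5 = 2.

2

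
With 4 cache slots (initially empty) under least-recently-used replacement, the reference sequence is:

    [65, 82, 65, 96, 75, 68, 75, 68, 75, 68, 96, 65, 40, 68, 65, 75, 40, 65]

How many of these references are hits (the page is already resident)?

11

65 → fault, frames {65}
82 → fault, frames {65,82}
65 → hit
96 → fault, frames {82,65,96}
75 → fault, frames {82,65,96,75}
68 → fault, evict 82, frames {65,96,75,68}
75 → hit
68 → hit
75 → hit
68 → hit
96 → hit
65 → hit
40 → fault, evict 75, frames {68,96,65,40}
68 → hit
65 → hit
75 → fault, evict 96, frames {40,68,65,75}
40 → hit
65 → hit
Hits: 11.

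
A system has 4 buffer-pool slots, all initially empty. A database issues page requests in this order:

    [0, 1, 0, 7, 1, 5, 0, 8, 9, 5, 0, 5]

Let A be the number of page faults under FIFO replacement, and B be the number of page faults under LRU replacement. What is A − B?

1

Under FIFO: F F . F . F . F F . F . → 7 faults.
Under LRU: F F . F . F . F F . . . → 6 faults.
A − B = 7 − 6 = 1.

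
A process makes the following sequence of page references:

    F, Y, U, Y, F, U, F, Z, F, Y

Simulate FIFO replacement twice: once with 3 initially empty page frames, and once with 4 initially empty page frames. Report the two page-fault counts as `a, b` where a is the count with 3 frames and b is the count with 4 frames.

6, 4

3 frames: F F F . . . . F F F → 6 faults.
4 frames: F F F . . . . F . . → 4 faults.
4 < 6: adding a frame reduced faults, as is typical.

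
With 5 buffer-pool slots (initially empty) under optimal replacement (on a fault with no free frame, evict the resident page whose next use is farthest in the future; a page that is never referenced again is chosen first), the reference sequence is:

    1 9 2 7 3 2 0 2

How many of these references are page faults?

1 → fault, frames (1)
9 → fault, frames (1 9)
2 → fault, frames (1 9 2)
7 → fault, frames (1 9 2 7)
3 → fault, frames (1 9 2 7 3)
2 → hit
0 → fault, evict 3, frames (1 9 2 7 0)
2 → hit
Page faults: 6.

6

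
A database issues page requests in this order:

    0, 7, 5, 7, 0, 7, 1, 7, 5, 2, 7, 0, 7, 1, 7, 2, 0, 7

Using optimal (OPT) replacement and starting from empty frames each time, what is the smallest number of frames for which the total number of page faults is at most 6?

f=1: 18 faults
f=2: 11 faults
f=3: 7 faults
f=4: 5 faults
f=5: 5 faults
Smallest f with faults ≤ 6 is 4.

4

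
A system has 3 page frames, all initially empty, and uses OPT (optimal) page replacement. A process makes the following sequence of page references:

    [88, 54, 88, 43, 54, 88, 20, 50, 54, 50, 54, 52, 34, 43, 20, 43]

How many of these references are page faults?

88 → miss, frames [88]
54 → miss, frames [88, 54]
88 → hit
43 → miss, frames [88, 54, 43]
54 → hit
88 → hit
20 → miss, evict 88, frames [54, 43, 20]
50 → miss, evict 20, frames [54, 43, 50]
54 → hit
50 → hit
54 → hit
52 → miss, evict 50, frames [54, 43, 52]
34 → miss, evict 52, frames [54, 43, 34]
43 → hit
20 → miss, evict 34, frames [54, 43, 20]
43 → hit
Page faults: 8.

8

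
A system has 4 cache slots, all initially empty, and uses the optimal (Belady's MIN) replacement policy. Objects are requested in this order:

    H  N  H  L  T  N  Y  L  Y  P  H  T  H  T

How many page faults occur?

H -> miss, frames [H]
N -> miss, frames [H, N]
H -> hit
L -> miss, frames [H, N, L]
T -> miss, frames [H, N, L, T]
N -> hit
Y -> miss, evict N, frames [H, L, T, Y]
L -> hit
Y -> hit
P -> miss, evict Y, frames [H, L, T, P]
H -> hit
T -> hit
H -> hit
T -> hit
Page faults: 6.

6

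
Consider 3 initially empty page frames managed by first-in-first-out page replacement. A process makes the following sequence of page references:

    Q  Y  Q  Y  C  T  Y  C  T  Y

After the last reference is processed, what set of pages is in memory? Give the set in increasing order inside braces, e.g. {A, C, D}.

{C, T, Y}

Q: miss, frames {Q}
Y: miss, frames {Q,Y}
Q: hit
Y: hit
C: miss, frames {Q,Y,C}
T: miss, evict Q, frames {Y,C,T}
Y: hit
C: hit
T: hit
Y: hit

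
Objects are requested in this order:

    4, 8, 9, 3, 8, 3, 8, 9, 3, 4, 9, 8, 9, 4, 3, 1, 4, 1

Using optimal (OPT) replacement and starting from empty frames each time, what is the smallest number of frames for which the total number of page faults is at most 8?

f=1: 18 faults
f=2: 10 faults
f=3: 7 faults
f=4: 5 faults
f=5: 5 faults
Smallest f with faults ≤ 8 is 3.

3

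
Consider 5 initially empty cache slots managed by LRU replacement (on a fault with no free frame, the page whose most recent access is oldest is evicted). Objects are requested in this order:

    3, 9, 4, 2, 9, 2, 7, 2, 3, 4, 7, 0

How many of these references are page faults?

3 → fault, frames (3)
9 → fault, frames (3 9)
4 → fault, frames (3 9 4)
2 → fault, frames (3 9 4 2)
9 → hit
2 → hit
7 → fault, frames (3 4 9 2 7)
2 → hit
3 → hit
4 → hit
7 → hit
0 → fault, evict 9, frames (2 3 4 7 0)
Page faults: 6.

6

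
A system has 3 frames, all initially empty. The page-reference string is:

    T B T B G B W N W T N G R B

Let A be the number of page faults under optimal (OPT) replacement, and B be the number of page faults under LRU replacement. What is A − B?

Under OPT: F F . . F . F F . . . F F F → 8 faults.
Under LRU: F F . . F . F F . F . F F F → 9 faults.
A − B = 8 − 9 = -1.

-1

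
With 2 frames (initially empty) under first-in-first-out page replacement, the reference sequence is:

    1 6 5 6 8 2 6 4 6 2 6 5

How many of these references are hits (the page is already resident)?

2

1 → fault, frames [1]
6 → fault, frames [1, 6]
5 → fault, evict 1, frames [6, 5]
6 → hit
8 → fault, evict 6, frames [5, 8]
2 → fault, evict 5, frames [8, 2]
6 → fault, evict 8, frames [2, 6]
4 → fault, evict 2, frames [6, 4]
6 → hit
2 → fault, evict 6, frames [4, 2]
6 → fault, evict 4, frames [2, 6]
5 → fault, evict 2, frames [6, 5]
Hits: 2.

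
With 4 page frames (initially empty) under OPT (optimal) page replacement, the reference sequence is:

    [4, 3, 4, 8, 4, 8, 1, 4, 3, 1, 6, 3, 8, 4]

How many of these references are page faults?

5

4 -> miss, frames [4]
3 -> miss, frames [4, 3]
4 -> hit
8 -> miss, frames [4, 3, 8]
4 -> hit
8 -> hit
1 -> miss, frames [4, 3, 8, 1]
4 -> hit
3 -> hit
1 -> hit
6 -> miss, evict 1, frames [4, 3, 8, 6]
3 -> hit
8 -> hit
4 -> hit
Page faults: 5.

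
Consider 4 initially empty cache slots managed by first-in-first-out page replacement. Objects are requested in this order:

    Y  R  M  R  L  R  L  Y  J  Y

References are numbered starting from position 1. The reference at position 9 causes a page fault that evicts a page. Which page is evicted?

pos 1: Y → miss, frames [Y]
pos 2: R → miss, frames [Y, R]
pos 3: M → miss, frames [Y, R, M]
pos 4: R → hit
pos 5: L → miss, frames [Y, R, M, L]
pos 6: R → hit
pos 7: L → hit
pos 8: Y → hit
pos 9: J → miss, evict Y, frames [R, M, L, J]
At position 9, page Y is evicted.

Y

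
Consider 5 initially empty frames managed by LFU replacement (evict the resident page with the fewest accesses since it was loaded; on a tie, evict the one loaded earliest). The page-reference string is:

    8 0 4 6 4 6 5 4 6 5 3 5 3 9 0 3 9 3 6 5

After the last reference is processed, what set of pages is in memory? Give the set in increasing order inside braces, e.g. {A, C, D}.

{3, 4, 5, 6, 9}

8 → miss, frames [8]
0 → miss, frames [8, 0]
4 → miss, frames [8, 0, 4]
6 → miss, frames [8, 0, 4, 6]
4 → hit
6 → hit
5 → miss, frames [8, 0, 4, 6, 5]
4 → hit
6 → hit
5 → hit
3 → miss, evict 8, frames [0, 4, 6, 5, 3]
5 → hit
3 → hit
9 → miss, evict 0, frames [4, 6, 5, 3, 9]
0 → miss, evict 9, frames [4, 6, 5, 3, 0]
3 → hit
9 → miss, evict 0, frames [4, 6, 5, 3, 9]
3 → hit
6 → hit
5 → hit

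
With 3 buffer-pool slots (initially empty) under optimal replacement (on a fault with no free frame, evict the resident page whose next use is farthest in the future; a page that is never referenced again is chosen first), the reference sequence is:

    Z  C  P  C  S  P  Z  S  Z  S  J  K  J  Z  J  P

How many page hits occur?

Z → fault, frames [Z]
C → fault, frames [Z, C]
P → fault, frames [Z, C, P]
C → hit
S → fault, evict C, frames [Z, P, S]
P → hit
Z → hit
S → hit
Z → hit
S → hit
J → fault, evict S, frames [Z, P, J]
K → fault, evict P, frames [Z, J, K]
J → hit
Z → hit
J → hit
P → fault, evict K, frames [Z, J, P]
Hits: 9.

9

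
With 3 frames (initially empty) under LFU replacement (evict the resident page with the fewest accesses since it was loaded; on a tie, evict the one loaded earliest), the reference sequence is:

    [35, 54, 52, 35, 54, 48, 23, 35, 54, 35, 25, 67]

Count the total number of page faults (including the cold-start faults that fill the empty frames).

35 -> miss, frames (35)
54 -> miss, frames (35 54)
52 -> miss, frames (35 54 52)
35 -> hit
54 -> hit
48 -> miss, evict 52, frames (35 54 48)
23 -> miss, evict 48, frames (35 54 23)
35 -> hit
54 -> hit
35 -> hit
25 -> miss, evict 23, frames (35 54 25)
67 -> miss, evict 25, frames (35 54 67)
Page faults: 7.

7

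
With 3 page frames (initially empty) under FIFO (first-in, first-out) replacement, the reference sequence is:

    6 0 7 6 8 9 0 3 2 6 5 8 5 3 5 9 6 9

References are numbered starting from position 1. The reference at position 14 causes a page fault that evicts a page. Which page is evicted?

6

pos 1: 6: miss, frames (6)
pos 2: 0: miss, frames (6 0)
pos 3: 7: miss, frames (6 0 7)
pos 4: 6: hit
pos 5: 8: miss, evict 6, frames (0 7 8)
pos 6: 9: miss, evict 0, frames (7 8 9)
pos 7: 0: miss, evict 7, frames (8 9 0)
pos 8: 3: miss, evict 8, frames (9 0 3)
pos 9: 2: miss, evict 9, frames (0 3 2)
pos 10: 6: miss, evict 0, frames (3 2 6)
pos 11: 5: miss, evict 3, frames (2 6 5)
pos 12: 8: miss, evict 2, frames (6 5 8)
pos 13: 5: hit
pos 14: 3: miss, evict 6, frames (5 8 3)
At position 14, page 6 is evicted.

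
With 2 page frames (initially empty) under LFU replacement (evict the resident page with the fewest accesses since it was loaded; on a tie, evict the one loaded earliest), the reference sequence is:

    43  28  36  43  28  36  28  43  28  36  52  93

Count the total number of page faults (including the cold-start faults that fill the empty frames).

43 -> fault, frames (43)
28 -> fault, frames (43 28)
36 -> fault, evict 43, frames (28 36)
43 -> fault, evict 28, frames (36 43)
28 -> fault, evict 36, frames (43 28)
36 -> fault, evict 43, frames (28 36)
28 -> hit
43 -> fault, evict 36, frames (28 43)
28 -> hit
36 -> fault, evict 43, frames (28 36)
52 -> fault, evict 36, frames (28 52)
93 -> fault, evict 52, frames (28 93)
Page faults: 10.

10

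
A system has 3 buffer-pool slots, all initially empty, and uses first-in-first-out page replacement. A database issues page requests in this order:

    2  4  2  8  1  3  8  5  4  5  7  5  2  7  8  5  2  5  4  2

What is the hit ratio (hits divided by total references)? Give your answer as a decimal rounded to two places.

2: miss, frames (2)
4: miss, frames (2 4)
2: hit
8: miss, frames (2 4 8)
1: miss, evict 2, frames (4 8 1)
3: miss, evict 4, frames (8 1 3)
8: hit
5: miss, evict 8, frames (1 3 5)
4: miss, evict 1, frames (3 5 4)
5: hit
7: miss, evict 3, frames (5 4 7)
5: hit
2: miss, evict 5, frames (4 7 2)
7: hit
8: miss, evict 4, frames (7 2 8)
5: miss, evict 7, frames (2 8 5)
2: hit
5: hit
4: miss, evict 2, frames (8 5 4)
2: miss, evict 8, frames (5 4 2)
Hits: 7 of 20 references → 7/20 = 0.3500.

0.35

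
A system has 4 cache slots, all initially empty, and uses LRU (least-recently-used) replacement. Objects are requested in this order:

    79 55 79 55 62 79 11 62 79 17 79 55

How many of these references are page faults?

79 → miss, frames {79}
55 → miss, frames {79,55}
79 → hit
55 → hit
62 → miss, frames {79,55,62}
79 → hit
11 → miss, frames {55,62,79,11}
62 → hit
79 → hit
17 → miss, evict 55, frames {11,62,79,17}
79 → hit
55 → miss, evict 11, frames {62,17,79,55}
Page faults: 6.

6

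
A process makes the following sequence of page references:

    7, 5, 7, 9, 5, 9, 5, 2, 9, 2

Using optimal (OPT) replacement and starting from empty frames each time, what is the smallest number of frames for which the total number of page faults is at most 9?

2

f=1: 10 faults
f=2: 4 faults
f=3: 4 faults
f=4: 4 faults
Smallest f with faults ≤ 9 is 2.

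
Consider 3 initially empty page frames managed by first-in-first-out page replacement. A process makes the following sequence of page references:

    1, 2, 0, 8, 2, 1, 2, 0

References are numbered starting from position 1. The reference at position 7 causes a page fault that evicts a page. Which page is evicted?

0

pos 1: 1 → fault, frames {1}
pos 2: 2 → fault, frames {1,2}
pos 3: 0 → fault, frames {1,2,0}
pos 4: 8 → fault, evict 1, frames {2,0,8}
pos 5: 2 → hit
pos 6: 1 → fault, evict 2, frames {0,8,1}
pos 7: 2 → fault, evict 0, frames {8,1,2}
At position 7, page 0 is evicted.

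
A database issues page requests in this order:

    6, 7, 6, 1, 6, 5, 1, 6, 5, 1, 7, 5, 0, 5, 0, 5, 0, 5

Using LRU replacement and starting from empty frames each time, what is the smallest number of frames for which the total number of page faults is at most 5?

4

f=1: 18 faults
f=2: 11 faults
f=3: 6 faults
f=4: 5 faults
f=5: 5 faults
Smallest f with faults ≤ 5 is 4.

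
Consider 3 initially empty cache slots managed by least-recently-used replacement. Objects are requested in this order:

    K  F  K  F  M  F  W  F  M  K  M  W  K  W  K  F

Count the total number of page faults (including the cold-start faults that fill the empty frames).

7

K → fault, frames {K}
F → fault, frames {K,F}
K → hit
F → hit
M → fault, frames {K,F,M}
F → hit
W → fault, evict K, frames {M,F,W}
F → hit
M → hit
K → fault, evict W, frames {F,M,K}
M → hit
W → fault, evict F, frames {K,M,W}
K → hit
W → hit
K → hit
F → fault, evict M, frames {W,K,F}
Page faults: 7.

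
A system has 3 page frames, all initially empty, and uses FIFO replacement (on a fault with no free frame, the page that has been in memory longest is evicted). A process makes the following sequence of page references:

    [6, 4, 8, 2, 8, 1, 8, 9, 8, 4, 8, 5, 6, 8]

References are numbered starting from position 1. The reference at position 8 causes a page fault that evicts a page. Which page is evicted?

pos 1: 6 -> fault, frames [6]
pos 2: 4 -> fault, frames [6, 4]
pos 3: 8 -> fault, frames [6, 4, 8]
pos 4: 2 -> fault, evict 6, frames [4, 8, 2]
pos 5: 8 -> hit
pos 6: 1 -> fault, evict 4, frames [8, 2, 1]
pos 7: 8 -> hit
pos 8: 9 -> fault, evict 8, frames [2, 1, 9]
At position 8, page 8 is evicted.

8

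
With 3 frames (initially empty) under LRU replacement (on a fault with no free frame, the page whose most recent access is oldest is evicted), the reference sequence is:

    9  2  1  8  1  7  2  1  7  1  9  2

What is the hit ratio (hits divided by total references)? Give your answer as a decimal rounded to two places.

0.33

9 → miss, frames [9]
2 → miss, frames [9, 2]
1 → miss, frames [9, 2, 1]
8 → miss, evict 9, frames [2, 1, 8]
1 → hit
7 → miss, evict 2, frames [8, 1, 7]
2 → miss, evict 8, frames [1, 7, 2]
1 → hit
7 → hit
1 → hit
9 → miss, evict 2, frames [7, 1, 9]
2 → miss, evict 7, frames [1, 9, 2]
Hits: 4 of 12 references → 4/12 = 0.3333.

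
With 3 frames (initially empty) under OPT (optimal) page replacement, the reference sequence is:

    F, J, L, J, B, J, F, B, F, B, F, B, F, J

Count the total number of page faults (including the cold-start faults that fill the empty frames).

4

F: miss, frames [F]
J: miss, frames [F, J]
L: miss, frames [F, J, L]
J: hit
B: miss, evict L, frames [F, J, B]
J: hit
F: hit
B: hit
F: hit
B: hit
F: hit
B: hit
F: hit
J: hit
Page faults: 4.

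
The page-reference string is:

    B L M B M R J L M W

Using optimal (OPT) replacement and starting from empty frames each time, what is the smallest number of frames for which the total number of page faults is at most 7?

2

f=1: 10 faults
f=2: 7 faults
f=3: 6 faults
f=4: 6 faults
f=5: 6 faults
f=6: 6 faults
Smallest f with faults ≤ 7 is 2.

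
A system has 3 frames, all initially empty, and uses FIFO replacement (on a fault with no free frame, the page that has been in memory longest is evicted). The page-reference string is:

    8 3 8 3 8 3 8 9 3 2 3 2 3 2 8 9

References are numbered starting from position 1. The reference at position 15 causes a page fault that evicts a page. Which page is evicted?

pos 1: 8 → fault, frames [8]
pos 2: 3 → fault, frames [8, 3]
pos 3: 8 → hit
pos 4: 3 → hit
pos 5: 8 → hit
pos 6: 3 → hit
pos 7: 8 → hit
pos 8: 9 → fault, frames [8, 3, 9]
pos 9: 3 → hit
pos 10: 2 → fault, evict 8, frames [3, 9, 2]
pos 11: 3 → hit
pos 12: 2 → hit
pos 13: 3 → hit
pos 14: 2 → hit
pos 15: 8 → fault, evict 3, frames [9, 2, 8]
At position 15, page 3 is evicted.

3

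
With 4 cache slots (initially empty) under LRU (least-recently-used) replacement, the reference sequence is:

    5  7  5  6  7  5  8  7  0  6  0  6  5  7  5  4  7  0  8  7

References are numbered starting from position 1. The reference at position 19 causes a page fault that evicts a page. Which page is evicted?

5

pos 1: 5 → miss, frames [5]
pos 2: 7 → miss, frames [5, 7]
pos 3: 5 → hit
pos 4: 6 → miss, frames [7, 5, 6]
pos 5: 7 → hit
pos 6: 5 → hit
pos 7: 8 → miss, frames [6, 7, 5, 8]
pos 8: 7 → hit
pos 9: 0 → miss, evict 6, frames [5, 8, 7, 0]
pos 10: 6 → miss, evict 5, frames [8, 7, 0, 6]
pos 11: 0 → hit
pos 12: 6 → hit
pos 13: 5 → miss, evict 8, frames [7, 0, 6, 5]
pos 14: 7 → hit
pos 15: 5 → hit
pos 16: 4 → miss, evict 0, frames [6, 7, 5, 4]
pos 17: 7 → hit
pos 18: 0 → miss, evict 6, frames [5, 4, 7, 0]
pos 19: 8 → miss, evict 5, frames [4, 7, 0, 8]
At position 19, page 5 is evicted.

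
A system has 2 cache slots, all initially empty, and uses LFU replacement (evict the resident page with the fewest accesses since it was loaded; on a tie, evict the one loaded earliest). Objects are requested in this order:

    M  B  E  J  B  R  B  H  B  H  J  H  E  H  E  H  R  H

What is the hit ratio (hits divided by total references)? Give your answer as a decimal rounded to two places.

M -> fault, frames {M}
B -> fault, frames {M,B}
E -> fault, evict M, frames {B,E}
J -> fault, evict B, frames {E,J}
B -> fault, evict E, frames {J,B}
R -> fault, evict J, frames {B,R}
B -> hit
H -> fault, evict R, frames {B,H}
B -> hit
H -> hit
J -> fault, evict H, frames {B,J}
H -> fault, evict J, frames {B,H}
E -> fault, evict H, frames {B,E}
H -> fault, evict E, frames {B,H}
E -> fault, evict H, frames {B,E}
H -> fault, evict E, frames {B,H}
R -> fault, evict H, frames {B,R}
H -> fault, evict R, frames {B,H}
Hits: 3 of 18 references → 3/18 = 0.1667.

0.17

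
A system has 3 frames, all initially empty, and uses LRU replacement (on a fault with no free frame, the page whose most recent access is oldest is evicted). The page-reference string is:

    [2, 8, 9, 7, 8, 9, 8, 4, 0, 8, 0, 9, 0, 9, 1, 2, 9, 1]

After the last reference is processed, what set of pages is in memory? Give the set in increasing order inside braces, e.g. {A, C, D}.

{1, 2, 9}

2 -> fault, frames [2]
8 -> fault, frames [2, 8]
9 -> fault, frames [2, 8, 9]
7 -> fault, evict 2, frames [8, 9, 7]
8 -> hit
9 -> hit
8 -> hit
4 -> fault, evict 7, frames [9, 8, 4]
0 -> fault, evict 9, frames [8, 4, 0]
8 -> hit
0 -> hit
9 -> fault, evict 4, frames [8, 0, 9]
0 -> hit
9 -> hit
1 -> fault, evict 8, frames [0, 9, 1]
2 -> fault, evict 0, frames [9, 1, 2]
9 -> hit
1 -> hit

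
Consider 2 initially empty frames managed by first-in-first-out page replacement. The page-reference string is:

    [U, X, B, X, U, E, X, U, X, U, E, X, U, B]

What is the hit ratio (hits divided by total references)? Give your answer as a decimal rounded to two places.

U → fault, frames {U}
X → fault, frames {U,X}
B → fault, evict U, frames {X,B}
X → hit
U → fault, evict X, frames {B,U}
E → fault, evict B, frames {U,E}
X → fault, evict U, frames {E,X}
U → fault, evict E, frames {X,U}
X → hit
U → hit
E → fault, evict X, frames {U,E}
X → fault, evict U, frames {E,X}
U → fault, evict E, frames {X,U}
B → fault, evict X, frames {U,B}
Hits: 3 of 14 references → 3/14 = 0.2143.

0.21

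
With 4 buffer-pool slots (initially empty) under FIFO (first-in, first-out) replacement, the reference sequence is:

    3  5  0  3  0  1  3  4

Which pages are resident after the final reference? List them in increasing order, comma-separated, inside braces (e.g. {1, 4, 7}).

3 → miss, frames (3)
5 → miss, frames (3 5)
0 → miss, frames (3 5 0)
3 → hit
0 → hit
1 → miss, frames (3 5 0 1)
3 → hit
4 → miss, evict 3, frames (5 0 1 4)

{0, 1, 4, 5}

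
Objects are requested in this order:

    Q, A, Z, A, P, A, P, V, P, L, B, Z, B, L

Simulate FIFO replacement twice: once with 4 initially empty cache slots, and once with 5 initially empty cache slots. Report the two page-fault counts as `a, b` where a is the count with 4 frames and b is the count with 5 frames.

8, 7

4 frames: F F F . F . . F . F F F . . → 8 faults.
5 frames: F F F . F . . F . F F . . . → 7 faults.
7 < 8: adding a frame reduced faults, as is typical.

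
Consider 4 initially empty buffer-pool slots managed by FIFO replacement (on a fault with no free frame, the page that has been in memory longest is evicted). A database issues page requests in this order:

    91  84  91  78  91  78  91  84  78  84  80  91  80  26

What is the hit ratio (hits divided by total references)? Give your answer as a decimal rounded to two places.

91: fault, frames (91)
84: fault, frames (91 84)
91: hit
78: fault, frames (91 84 78)
91: hit
78: hit
91: hit
84: hit
78: hit
84: hit
80: fault, frames (91 84 78 80)
91: hit
80: hit
26: fault, evict 91, frames (84 78 80 26)
Hits: 9 of 14 references → 9/14 = 0.6429.

0.64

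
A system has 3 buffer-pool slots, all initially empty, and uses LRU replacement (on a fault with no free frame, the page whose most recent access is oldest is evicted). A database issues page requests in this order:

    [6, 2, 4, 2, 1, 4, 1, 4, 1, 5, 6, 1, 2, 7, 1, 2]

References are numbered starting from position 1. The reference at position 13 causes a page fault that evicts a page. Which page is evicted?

5

pos 1: 6 -> fault, frames [6]
pos 2: 2 -> fault, frames [6, 2]
pos 3: 4 -> fault, frames [6, 2, 4]
pos 4: 2 -> hit
pos 5: 1 -> fault, evict 6, frames [4, 2, 1]
pos 6: 4 -> hit
pos 7: 1 -> hit
pos 8: 4 -> hit
pos 9: 1 -> hit
pos 10: 5 -> fault, evict 2, frames [4, 1, 5]
pos 11: 6 -> fault, evict 4, frames [1, 5, 6]
pos 12: 1 -> hit
pos 13: 2 -> fault, evict 5, frames [6, 1, 2]
At position 13, page 5 is evicted.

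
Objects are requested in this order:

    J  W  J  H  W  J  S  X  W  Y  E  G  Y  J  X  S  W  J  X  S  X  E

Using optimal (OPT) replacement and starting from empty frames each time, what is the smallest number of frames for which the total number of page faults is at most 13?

f=1: 22 faults
f=2: 16 faults
f=3: 13 faults
f=4: 11 faults
f=5: 10 faults
f=6: 9 faults
f=7: 8 faults
f=8: 8 faults
Smallest f with faults ≤ 13 is 3.

3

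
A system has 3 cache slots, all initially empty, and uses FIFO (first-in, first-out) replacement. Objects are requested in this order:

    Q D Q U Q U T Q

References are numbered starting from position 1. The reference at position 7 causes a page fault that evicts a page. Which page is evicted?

pos 1: Q: fault, frames {Q}
pos 2: D: fault, frames {Q,D}
pos 3: Q: hit
pos 4: U: fault, frames {Q,D,U}
pos 5: Q: hit
pos 6: U: hit
pos 7: T: fault, evict Q, frames {D,U,T}
At position 7, page Q is evicted.

Q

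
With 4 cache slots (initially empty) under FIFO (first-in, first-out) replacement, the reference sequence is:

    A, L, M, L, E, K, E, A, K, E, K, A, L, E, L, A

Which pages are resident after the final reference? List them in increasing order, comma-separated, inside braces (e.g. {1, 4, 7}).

{A, E, K, L}

A → miss, frames [A]
L → miss, frames [A, L]
M → miss, frames [A, L, M]
L → hit
E → miss, frames [A, L, M, E]
K → miss, evict A, frames [L, M, E, K]
E → hit
A → miss, evict L, frames [M, E, K, A]
K → hit
E → hit
K → hit
A → hit
L → miss, evict M, frames [E, K, A, L]
E → hit
L → hit
A → hit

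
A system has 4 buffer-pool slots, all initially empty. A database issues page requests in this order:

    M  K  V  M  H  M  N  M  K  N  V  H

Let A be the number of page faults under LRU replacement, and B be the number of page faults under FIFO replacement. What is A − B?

-1

Under LRU: F F F . F . F . F . F F → 8 faults.
Under FIFO: F F F . F . F F F . F F → 9 faults.
A − B = 8 − 9 = -1.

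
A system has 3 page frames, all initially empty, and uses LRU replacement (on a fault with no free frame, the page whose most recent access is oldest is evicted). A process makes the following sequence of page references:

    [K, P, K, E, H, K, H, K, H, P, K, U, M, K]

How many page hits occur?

K: fault, frames {K}
P: fault, frames {K,P}
K: hit
E: fault, frames {P,K,E}
H: fault, evict P, frames {K,E,H}
K: hit
H: hit
K: hit
H: hit
P: fault, evict E, frames {K,H,P}
K: hit
U: fault, evict H, frames {P,K,U}
M: fault, evict P, frames {K,U,M}
K: hit
Hits: 7.

7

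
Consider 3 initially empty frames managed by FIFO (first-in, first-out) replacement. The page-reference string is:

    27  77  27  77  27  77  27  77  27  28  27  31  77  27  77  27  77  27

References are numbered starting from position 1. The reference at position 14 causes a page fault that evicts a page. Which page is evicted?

77

pos 1: 27 -> miss, frames {27}
pos 2: 77 -> miss, frames {27,77}
pos 3: 27 -> hit
pos 4: 77 -> hit
pos 5: 27 -> hit
pos 6: 77 -> hit
pos 7: 27 -> hit
pos 8: 77 -> hit
pos 9: 27 -> hit
pos 10: 28 -> miss, frames {27,77,28}
pos 11: 27 -> hit
pos 12: 31 -> miss, evict 27, frames {77,28,31}
pos 13: 77 -> hit
pos 14: 27 -> miss, evict 77, frames {28,31,27}
At position 14, page 77 is evicted.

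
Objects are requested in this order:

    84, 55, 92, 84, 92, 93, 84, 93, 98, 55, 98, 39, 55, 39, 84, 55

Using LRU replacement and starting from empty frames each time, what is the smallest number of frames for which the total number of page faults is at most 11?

f=1: 16 faults
f=2: 12 faults
f=3: 8 faults
f=4: 8 faults
f=5: 6 faults
f=6: 6 faults
Smallest f with faults ≤ 11 is 3.

3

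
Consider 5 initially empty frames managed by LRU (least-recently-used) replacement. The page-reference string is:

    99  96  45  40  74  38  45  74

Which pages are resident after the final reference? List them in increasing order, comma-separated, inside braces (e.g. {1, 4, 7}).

99 → fault, frames (99)
96 → fault, frames (99 96)
45 → fault, frames (99 96 45)
40 → fault, frames (99 96 45 40)
74 → fault, frames (99 96 45 40 74)
38 → fault, evict 99, frames (96 45 40 74 38)
45 → hit
74 → hit

{38, 40, 45, 74, 96}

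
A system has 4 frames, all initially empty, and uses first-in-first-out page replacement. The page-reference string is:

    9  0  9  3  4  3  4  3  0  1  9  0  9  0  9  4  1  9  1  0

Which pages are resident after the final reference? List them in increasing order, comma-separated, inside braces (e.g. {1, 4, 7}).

{0, 1, 4, 9}

9 → fault, frames {9}
0 → fault, frames {9,0}
9 → hit
3 → fault, frames {9,0,3}
4 → fault, frames {9,0,3,4}
3 → hit
4 → hit
3 → hit
0 → hit
1 → fault, evict 9, frames {0,3,4,1}
9 → fault, evict 0, frames {3,4,1,9}
0 → fault, evict 3, frames {4,1,9,0}
9 → hit
0 → hit
9 → hit
4 → hit
1 → hit
9 → hit
1 → hit
0 → hit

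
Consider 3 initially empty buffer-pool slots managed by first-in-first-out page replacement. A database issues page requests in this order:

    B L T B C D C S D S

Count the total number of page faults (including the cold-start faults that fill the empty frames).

B: miss, frames [B]
L: miss, frames [B, L]
T: miss, frames [B, L, T]
B: hit
C: miss, evict B, frames [L, T, C]
D: miss, evict L, frames [T, C, D]
C: hit
S: miss, evict T, frames [C, D, S]
D: hit
S: hit
Page faults: 6.

6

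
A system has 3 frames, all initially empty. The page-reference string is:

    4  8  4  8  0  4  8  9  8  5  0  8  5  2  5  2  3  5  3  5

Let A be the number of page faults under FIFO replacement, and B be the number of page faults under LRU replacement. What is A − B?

1

Under FIFO: F F . . F . . F . F . F . F . . F F . . → 9 faults.
Under LRU: F F . . F . . F . F F . . F . . F . . . → 8 faults.
A − B = 9 − 8 = 1.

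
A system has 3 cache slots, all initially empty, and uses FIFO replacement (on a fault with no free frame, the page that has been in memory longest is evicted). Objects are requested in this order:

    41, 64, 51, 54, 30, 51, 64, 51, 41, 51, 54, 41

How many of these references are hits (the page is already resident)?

3

41 → miss, frames (41)
64 → miss, frames (41 64)
51 → miss, frames (41 64 51)
54 → miss, evict 41, frames (64 51 54)
30 → miss, evict 64, frames (51 54 30)
51 → hit
64 → miss, evict 51, frames (54 30 64)
51 → miss, evict 54, frames (30 64 51)
41 → miss, evict 30, frames (64 51 41)
51 → hit
54 → miss, evict 64, frames (51 41 54)
41 → hit
Hits: 3.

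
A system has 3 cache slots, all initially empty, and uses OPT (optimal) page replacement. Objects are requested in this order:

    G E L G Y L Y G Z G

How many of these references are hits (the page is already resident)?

G: miss, frames (G)
E: miss, frames (G E)
L: miss, frames (G E L)
G: hit
Y: miss, evict E, frames (G L Y)
L: hit
Y: hit
G: hit
Z: miss, evict Y, frames (G L Z)
G: hit
Hits: 5.

5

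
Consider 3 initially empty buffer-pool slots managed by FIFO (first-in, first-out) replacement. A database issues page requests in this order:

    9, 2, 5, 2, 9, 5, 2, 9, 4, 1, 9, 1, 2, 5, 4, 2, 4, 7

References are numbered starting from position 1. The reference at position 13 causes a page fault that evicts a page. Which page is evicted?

pos 1: 9 -> miss, frames {9}
pos 2: 2 -> miss, frames {9,2}
pos 3: 5 -> miss, frames {9,2,5}
pos 4: 2 -> hit
pos 5: 9 -> hit
pos 6: 5 -> hit
pos 7: 2 -> hit
pos 8: 9 -> hit
pos 9: 4 -> miss, evict 9, frames {2,5,4}
pos 10: 1 -> miss, evict 2, frames {5,4,1}
pos 11: 9 -> miss, evict 5, frames {4,1,9}
pos 12: 1 -> hit
pos 13: 2 -> miss, evict 4, frames {1,9,2}
At position 13, page 4 is evicted.

4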